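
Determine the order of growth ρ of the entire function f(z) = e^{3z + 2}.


|e^{3z + 2}| = e^{Re(3·z) + 2} ≤ e^{3|z|^1 + 2} = e^{3r^1 + 2} on |z| = r, so ρ ≤ 1. Choosing z on |z|=r so that 3·z is real positive (always possible by picking arg z appropriately) gives |f(z)| = e^{3r^1 + 2}, matching the bound. The additive constant 2 does not affect log log M(r) ~ 1·log r. Hence ρ = 1.
Therefore ρ = 1.

Order ρ = 1.


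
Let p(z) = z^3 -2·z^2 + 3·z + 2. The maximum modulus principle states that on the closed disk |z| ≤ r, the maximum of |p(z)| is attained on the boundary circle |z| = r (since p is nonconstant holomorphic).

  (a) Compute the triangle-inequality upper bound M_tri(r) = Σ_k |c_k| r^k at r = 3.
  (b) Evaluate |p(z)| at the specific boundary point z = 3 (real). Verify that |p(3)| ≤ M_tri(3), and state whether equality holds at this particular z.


Coefficients: c_0 = 2, c_1 = 3, c_2 = -2, c_3 = 1. Radius r = 3.
Part (a). Triangle bound: M_tri(r) = Σ_k |c_k| r^k
  = |2|·3^0 + |3|·3^1 + |-2|·3^2 + |1|·3^3
  = 2 + 9 + 18 + 27 = 56.
This bounds M(r) := max_{|z|=r} |p(z)| from above; equality holds iff all terms c_k z^k can be made to align in phase at a single z on |z|=r.
Part (b). At z = 3 (real, on the circle |z| = r):
  p(3) = (2)·3^0 + (3)·3^1 + (-2)·3^2 + (1)·3^3 = 20.
  |p(3)| = 20.
Check: |p(3)| = 20 ≤ 56 = M_tri(3). ✓ Equality does not hold at z = 3 (the coefficients have mixed signs, so the terms do not all align in phase there).

M_tri(3) = 56; |p(3)| = 20; equality at z=3: no.


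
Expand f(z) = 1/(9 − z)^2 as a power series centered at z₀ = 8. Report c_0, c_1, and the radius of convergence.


Let w = z − z₀, so z = z₀ + w.
Then 9 − z = 9 − (z₀ + w) = (9 − z₀) − w = 1 − w.
f(z) = 1/(1 − w)^2 = (1/(1)^2) · (1 − w/(1))^{−2}.
By the binomial series (1−u)^{−2} = Σ_{n≥0} C(n+1, 1) u^n for |u|<1, with u = w/(1):
  c_n = C(n+1, 1) / (1)^(n+2).
  c_0 = 1/(1)^2 = 1.
  c_1 = 2/(1)^3 = 2.
The series is valid for |w/d| < 1, i.e. |z − z₀| < |d|.
Radius of convergence: R = |9 − z₀| = |1| = 1 (distance from z₀ to the singularity z = 9).

c_0 = 1, c_1 = 2; R = 1.


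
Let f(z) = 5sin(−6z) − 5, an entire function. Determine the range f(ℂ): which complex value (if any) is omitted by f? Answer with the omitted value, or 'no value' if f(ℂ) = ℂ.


Little Picard bounds the complement of f(ℂ) to at most one point.
sin is entire and surjective onto ℂ: for every w ∈ ℂ, sin(ζ) = w has a solution ζ ∈ ℂ (e.g., via the complex inverse arcsin). With ζ = −6z this gives z = ζ/(-6). Then 5·sin(−6z) takes every value in 5·ℂ = ℂ, and adding -5 is a bijection of ℂ. So f is surjective and omits no value. (Note: only on the real line is sin bounded by [−1, 1].)

Omitted value: no value.


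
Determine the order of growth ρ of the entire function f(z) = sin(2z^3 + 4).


Write sin(w) = (e^{iw} ± e^{−iw})/(2 or 2i), so |sin(w)| ≤ e^{|w|}. With w = 2z^3 + 4, |w| ≤ 2r^3 + 4 on |z|=r, giving M(r) ≤ e^{2r^3 + 4} and ρ ≤ 3. For the lower bound, choose z on |z|=r with 2z^3 purely imaginary of modulus 2r^3; then |sin(2z^3 + 4)| grows like e^{2r^3}/2, so ρ ≥ 3. Hence ρ = 3.
Therefore ρ = 3.

Order ρ = 3.


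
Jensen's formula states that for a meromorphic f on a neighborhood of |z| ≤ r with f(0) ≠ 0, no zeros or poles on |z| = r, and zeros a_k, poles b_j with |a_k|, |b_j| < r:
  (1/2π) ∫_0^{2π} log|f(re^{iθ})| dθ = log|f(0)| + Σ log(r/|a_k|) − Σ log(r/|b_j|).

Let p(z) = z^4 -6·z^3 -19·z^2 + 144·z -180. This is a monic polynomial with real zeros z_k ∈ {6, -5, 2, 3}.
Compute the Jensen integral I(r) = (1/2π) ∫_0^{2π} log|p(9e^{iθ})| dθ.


Zeros: -5, 2, 3, 6; r = 9.
Inside |z| < r: -5, 2, 3, 6. Outside (|z| ≥ r): ∅.
p(0) = -180, so log|p(0)| = log(180) = 5.1930.
Apply Jensen: I(r) = log|p(0)| + Σ_k log(r/|z_k|), summed over zeros inside |z| < r.
  log(r/|z_k|) for z_k = 6: log(9/6) = 0.4055
  log(r/|z_k|) for z_k = -5: log(9/5) = 0.5878
  log(r/|z_k|) for z_k = 2: log(9/2) = 1.5041
  log(r/|z_k|) for z_k = 3: log(9/3) = 1.0986
Sum over inside zeros: 3.5959.
I(r) = log|p(0)| + (inside sum) = 5.1930 + 3.5959 = 8.7889.
Closed form (all zeros inside, monic): I(r) = n·log(r) = 4·log(9) = 8.7889. ✓

I(r) ≈ 8.7889.


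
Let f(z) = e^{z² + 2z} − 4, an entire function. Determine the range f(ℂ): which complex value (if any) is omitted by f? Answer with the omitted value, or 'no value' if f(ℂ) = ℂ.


Little Picard bounds the complement of f(ℂ) to at most one point.
The exponent g(z) = z² + 2z is a nonconstant polynomial, hence surjective onto ℂ. So e^{g(z)} takes every value in {e^w : w ∈ ℂ} = ℂ ∖ {0}. Adding -4 shifts the range to ℂ ∖ {-4}. f omits exactly -4.

Omitted value: -4.


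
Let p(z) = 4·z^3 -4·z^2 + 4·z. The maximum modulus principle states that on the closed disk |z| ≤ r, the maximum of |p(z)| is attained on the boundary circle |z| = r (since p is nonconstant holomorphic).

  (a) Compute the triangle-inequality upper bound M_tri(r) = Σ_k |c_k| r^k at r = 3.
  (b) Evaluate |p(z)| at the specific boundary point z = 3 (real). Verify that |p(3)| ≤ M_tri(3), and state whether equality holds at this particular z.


Coefficients: c_0 = 0, c_1 = 4, c_2 = -4, c_3 = 4. Radius r = 3.
Part (a). Triangle bound: M_tri(r) = Σ_k |c_k| r^k
  = |0|·3^0 + |4|·3^1 + |-4|·3^2 + |4|·3^3
  = 0 + 12 + 36 + 108 = 156.
This bounds M(r) := max_{|z|=r} |p(z)| from above; equality holds iff all terms c_k z^k can be made to align in phase at a single z on |z|=r.
Part (b). At z = 3 (real, on the circle |z| = r):
  p(3) = (0)·3^0 + (4)·3^1 + (-4)·3^2 + (4)·3^3 = 84.
  |p(3)| = 84.
Check: |p(3)| = 84 ≤ 156 = M_tri(3). ✓ Equality does not hold at z = 3 (the coefficients have mixed signs, so the terms do not all align in phase there).

M_tri(3) = 156; |p(3)| = 84; equality at z=3: no.


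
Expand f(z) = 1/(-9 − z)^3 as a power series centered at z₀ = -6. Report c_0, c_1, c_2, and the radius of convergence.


Let w = z − z₀, so z = z₀ + w.
Then -9 − z = -9 − (z₀ + w) = (-9 − z₀) − w = -3 − w.
f(z) = 1/(-3 − w)^3 = (1/(-3)^3) · (1 − w/(-3))^{−3}.
By the binomial series (1−u)^{−3} = Σ_{n≥0} C(n+2, 2) u^n for |u|<1, with u = w/(-3):
  c_n = C(n+2, 2) / (-3)^(n+3).
  c_0 = 1/(-3)^3 = -1/27.
  c_1 = 3/(-3)^4 = 1/27.
  c_2 = 6/(-3)^5 = -2/81.
The series is valid for |w/d| < 1, i.e. |z − z₀| < |d|.
Radius of convergence: R = |-9 − z₀| = |-3| = 3 (distance from z₀ to the singularity z = -9).

c_0 = -1/27, c_1 = 1/27, c_2 = -2/81; R = 3.


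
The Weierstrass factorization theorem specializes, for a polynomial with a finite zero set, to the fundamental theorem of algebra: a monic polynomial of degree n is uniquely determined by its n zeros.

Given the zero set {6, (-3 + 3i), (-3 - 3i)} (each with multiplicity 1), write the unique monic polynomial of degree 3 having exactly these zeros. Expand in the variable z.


The polynomial is p(z) = ∏_{α ∈ S} (z − α), where S = {6, (-3 + 3i), (-3 - 3i)}.
Expanding the product yields: p(z) = z^3 -18·z -108.
Note conjugate pairs combine to real quadratics: (z − (-3+3i))(z − (-3−3i)) = z² + 6z + 18.
The resulting polynomial has degree 3 and real coefficients as required.

p(z) = z^3 -18·z -108.


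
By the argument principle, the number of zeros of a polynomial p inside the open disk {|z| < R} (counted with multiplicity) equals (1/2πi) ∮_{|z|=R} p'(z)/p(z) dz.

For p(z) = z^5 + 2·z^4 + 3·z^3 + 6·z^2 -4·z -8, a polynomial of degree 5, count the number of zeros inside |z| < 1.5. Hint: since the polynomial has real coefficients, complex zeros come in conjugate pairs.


The zeros of p are: (0 + 2i), (0 - 2i), 1, -2, -1.
Their magnitudes are: 2, 2, 1, 2, 1.
Zeros with |z| < R = 1.5: 1, -1.
Count = 2.
By the argument principle, (1/2πi) ∮_{|z|=R} p'(z)/p(z) dz equals exactly this count.

Number of zeros inside |z| < 1.5: 2.


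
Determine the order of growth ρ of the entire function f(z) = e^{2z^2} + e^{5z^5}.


Each summand is entire of order 2 and 5 respectively (as in the single-exponential case). The order of a sum is at most the max of the orders, so ρ ≤ 5. For the lower bound: on |z|=r choose arg z so that 5z^5 is real positive; then |e^{5z^5}| = e^{5r^5} while |e^{2z^2}| ≤ e^{2r^2} = o(e^{5r^5}). So |f| ≥ e^{5r^5}(1 − o(1)) and ρ ≥ 5. Hence ρ = max(2, 5) = 5.
Therefore ρ = 5.

Order ρ = 5.


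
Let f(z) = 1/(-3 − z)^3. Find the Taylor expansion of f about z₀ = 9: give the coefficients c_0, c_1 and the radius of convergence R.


Let w = z − z₀, so z = z₀ + w.
Then -3 − z = -3 − (z₀ + w) = (-3 − z₀) − w = -12 − w.
f(z) = 1/(-12 − w)^3 = (1/(-12)^3) · (1 − w/(-12))^{−3}.
By the binomial series (1−u)^{−3} = Σ_{n≥0} C(n+2, 2) u^n for |u|<1, with u = w/(-12):
  c_n = C(n+2, 2) / (-12)^(n+3).
  c_0 = 1/(-12)^3 = -1/1728.
  c_1 = 3/(-12)^4 = 1/6912.
The series is valid for |w/d| < 1, i.e. |z − z₀| < |d|.
Radius of convergence: R = |-3 − z₀| = |-12| = 12 (distance from z₀ to the singularity z = -3).

c_0 = -1/1728, c_1 = 1/6912; R = 12.


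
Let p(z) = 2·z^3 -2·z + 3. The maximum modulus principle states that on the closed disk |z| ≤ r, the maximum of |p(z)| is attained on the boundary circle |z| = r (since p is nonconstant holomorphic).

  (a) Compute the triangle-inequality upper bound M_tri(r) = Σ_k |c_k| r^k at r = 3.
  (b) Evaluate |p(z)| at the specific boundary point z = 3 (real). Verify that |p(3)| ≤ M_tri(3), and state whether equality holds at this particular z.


Coefficients: c_0 = 3, c_1 = -2, c_2 = 0, c_3 = 2. Radius r = 3.
Part (a). Triangle bound: M_tri(r) = Σ_k |c_k| r^k
  = |3|·3^0 + |-2|·3^1 + |0|·3^2 + |2|·3^3
  = 3 + 6 + 0 + 54 = 63.
This bounds M(r) := max_{|z|=r} |p(z)| from above; equality holds iff all terms c_k z^k can be made to align in phase at a single z on |z|=r.
Part (b). At z = 3 (real, on the circle |z| = r):
  p(3) = (3)·3^0 + (-2)·3^1 + (0)·3^2 + (2)·3^3 = 51.
  |p(3)| = 51.
Check: |p(3)| = 51 ≤ 63 = M_tri(3). ✓ Equality does not hold at z = 3 (the coefficients have mixed signs, so the terms do not all align in phase there).

M_tri(3) = 63; |p(3)| = 51; equality at z=3: no.


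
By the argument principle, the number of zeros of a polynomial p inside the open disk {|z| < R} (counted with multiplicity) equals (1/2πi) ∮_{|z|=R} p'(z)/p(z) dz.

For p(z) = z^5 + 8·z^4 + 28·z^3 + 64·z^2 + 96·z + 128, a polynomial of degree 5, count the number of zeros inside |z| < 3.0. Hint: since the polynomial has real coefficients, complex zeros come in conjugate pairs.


The zeros of p are: -4, (-2 + 2i), (-2 - 2i), (0 + 2i), (0 - 2i).
Their magnitudes are: 4, 2.828, 2.828, 2, 2.
Zeros with |z| < R = 3.0: (-2 + 2i), (-2 - 2i), (0 + 2i), (0 - 2i).
Count = 4.
By the argument principle, (1/2πi) ∮_{|z|=R} p'(z)/p(z) dz equals exactly this count.

Number of zeros inside |z| < 3.0: 4.


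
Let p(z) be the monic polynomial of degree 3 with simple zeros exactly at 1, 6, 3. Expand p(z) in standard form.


The polynomial is p(z) = ∏_{α ∈ S} (z − α), where S = {1, 6, 3}.
Expanding the product yields: p(z) = z^3 -10·z^2 + 27·z -18.
The resulting polynomial has degree 3 and real coefficients as required.

p(z) = z^3 -10·z^2 + 27·z -18.


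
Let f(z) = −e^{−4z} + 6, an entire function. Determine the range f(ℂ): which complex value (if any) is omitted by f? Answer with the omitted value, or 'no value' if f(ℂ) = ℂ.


Little Picard bounds the complement of f(ℂ) to at most one point.
e^{−4z} is never zero on ℂ, so -1·e^{−4z} takes every value in ℂ ∖ {0}. Adding 6 shifts the range to ℂ ∖ {6}. Thus f omits exactly the value 6.

Omitted value: 6.


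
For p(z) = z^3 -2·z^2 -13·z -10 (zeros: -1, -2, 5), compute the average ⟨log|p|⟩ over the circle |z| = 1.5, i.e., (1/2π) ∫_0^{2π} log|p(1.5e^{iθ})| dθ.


Zeros: -2, -1, 5; r = 1.5.
Inside |z| < r: -1. Outside (|z| ≥ r): -2, 5.
p(0) = -10, so log|p(0)| = log(10) = 2.3026.
Apply Jensen: I(r) = log|p(0)| + Σ_k log(r/|z_k|), summed over zeros inside |z| < r.
  log(r/|z_k|) for z_k = -1: log(1.5/1) = 0.4055
  Outside zeros (-2, 5) contribute nothing to the Jensen sum.
Sum over inside zeros: 0.4055.
I(r) = log|p(0)| + (inside sum) = 2.3026 + 0.4055 = 2.7081.
Note: since some zeros are outside |z| ≤ r, the simplified n·log(r) form does NOT apply — only the inside zeros contribute.

I(r) ≈ 2.7081.


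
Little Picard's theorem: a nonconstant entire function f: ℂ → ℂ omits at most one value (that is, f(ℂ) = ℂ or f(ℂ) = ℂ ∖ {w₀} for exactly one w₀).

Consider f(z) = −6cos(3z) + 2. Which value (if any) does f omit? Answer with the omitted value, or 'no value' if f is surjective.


Little Picard bounds the complement of f(ℂ) to at most one point.
cos is entire and surjective onto ℂ: for every w ∈ ℂ, cos(ζ) = w has a solution ζ ∈ ℂ (e.g., via the complex inverse arccos). With ζ = 3z this gives z = ζ/(3). Then -6·cos(3z) takes every value in -6·ℂ = ℂ, and adding 2 is a bijection of ℂ. So f is surjective and omits no value. (Note: only on the real line is cos bounded by [−1, 1].)

Omitted value: no value.


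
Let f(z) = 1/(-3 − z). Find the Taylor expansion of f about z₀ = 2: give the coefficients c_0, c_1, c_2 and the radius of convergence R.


Let w = z − z₀, so z = z₀ + w.
Then -3 − z = -3 − (z₀ + w) = (-3 − z₀) − w = -5 − w.
f(z) = 1/(-5 − w) = (1/(-5)) · 1/(1 − w/(-5)) = Σ_{n≥0} w^n / (-5)^(n+1).
So c_n = 1/(-5)^(n+1):
  c_0 = 1/(-5)^1 = -1/5.
  c_1 = 1/(-5)^2 = 1/25.
  c_2 = 1/(-5)^3 = -1/125.
The series is valid for |w/d| < 1, i.e. |z − z₀| < |d|.
Radius of convergence: R = |-3 − z₀| = |-5| = 5 (distance from z₀ to the singularity z = -3).

c_0 = -1/5, c_1 = 1/25, c_2 = -1/125; R = 5.


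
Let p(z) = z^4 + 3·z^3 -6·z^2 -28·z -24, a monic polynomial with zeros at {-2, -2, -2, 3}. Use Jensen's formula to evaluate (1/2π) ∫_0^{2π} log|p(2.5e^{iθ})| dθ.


Zeros: -2, -2, -2, 3; r = 2.5.
Inside |z| < r: -2, -2, -2. Outside (|z| ≥ r): 3.
p(0) = -24, so log|p(0)| = log(24) = 3.1781.
Apply Jensen: I(r) = log|p(0)| + Σ_k log(r/|z_k|), summed over zeros inside |z| < r.
  log(r/|z_k|) for z_k = -2: log(2.5/2) = 0.2231
  log(r/|z_k|) for z_k = -2: log(2.5/2) = 0.2231
  log(r/|z_k|) for z_k = -2: log(2.5/2) = 0.2231
  Outside zeros (3) contribute nothing to the Jensen sum.
Sum over inside zeros: 0.6694.
I(r) = log|p(0)| + (inside sum) = 3.1781 + 0.6694 = 3.8475.
Note: since some zeros are outside |z| ≤ r, the simplified n·log(r) form does NOT apply — only the inside zeros contribute.

I(r) ≈ 3.8475.


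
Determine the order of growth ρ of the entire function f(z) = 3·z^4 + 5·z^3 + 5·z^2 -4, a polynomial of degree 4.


|f(z)| ≤ Σ|c_k|·r^k = O(r^4) as r → ∞. Polynomial growth is O(e^{r^ε}) for every ε > 0 (since r^4/e^{r^ε} → 0), so ρ ≤ ε for all ε > 0, i.e. ρ = 0. Every nonconstant polynomial has order 0.
Therefore ρ = 0.

Order ρ = 0.


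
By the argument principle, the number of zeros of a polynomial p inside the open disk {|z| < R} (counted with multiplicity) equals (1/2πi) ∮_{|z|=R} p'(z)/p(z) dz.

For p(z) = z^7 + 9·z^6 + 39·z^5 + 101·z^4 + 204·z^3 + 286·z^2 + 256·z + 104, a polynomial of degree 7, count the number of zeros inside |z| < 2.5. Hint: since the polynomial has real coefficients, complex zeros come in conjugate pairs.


The zeros of p are: -1, (-3 + 2i), (-3 - 2i), (-1 + 1i), (-1 - 1i), (0 + 2i), (0 - 2i).
Their magnitudes are: 1, 3.606, 3.606, 1.414, 1.414, 2, 2.
Zeros with |z| < R = 2.5: -1, (-1 + 1i), (-1 - 1i), (0 + 2i), (0 - 2i).
Count = 5.
By the argument principle, (1/2πi) ∮_{|z|=R} p'(z)/p(z) dz equals exactly this count.

Number of zeros inside |z| < 2.5: 5.


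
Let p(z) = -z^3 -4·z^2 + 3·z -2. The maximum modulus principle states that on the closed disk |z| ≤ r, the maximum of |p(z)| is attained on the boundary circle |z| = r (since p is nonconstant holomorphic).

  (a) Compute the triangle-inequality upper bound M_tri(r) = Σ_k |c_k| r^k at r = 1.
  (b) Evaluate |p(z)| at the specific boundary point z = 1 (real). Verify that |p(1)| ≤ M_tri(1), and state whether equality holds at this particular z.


Coefficients: c_0 = -2, c_1 = 3, c_2 = -4, c_3 = -1. Radius r = 1.
Part (a). Triangle bound: M_tri(r) = Σ_k |c_k| r^k
  = |-2|·1^0 + |3|·1^1 + |-4|·1^2 + |-1|·1^3
  = 2 + 3 + 4 + 1 = 10.
This bounds M(r) := max_{|z|=r} |p(z)| from above; equality holds iff all terms c_k z^k can be made to align in phase at a single z on |z|=r.
Part (b). At z = 1 (real, on the circle |z| = r):
  p(1) = (-2)·1^0 + (3)·1^1 + (-4)·1^2 + (-1)·1^3 = -4.
  |p(1)| = 4.
Check: |p(1)| = 4 ≤ 10 = M_tri(1). ✓ Equality does not hold at z = 1 (the coefficients have mixed signs, so the terms do not all align in phase there).

M_tri(1) = 10; |p(1)| = 4; equality at z=1: no.


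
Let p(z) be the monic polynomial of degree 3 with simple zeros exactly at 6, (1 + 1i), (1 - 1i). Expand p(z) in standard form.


The polynomial is p(z) = ∏_{α ∈ S} (z − α), where S = {6, (1 + 1i), (1 - 1i)}.
Expanding the product yields: p(z) = z^3 -8·z^2 + 14·z -12.
Note conjugate pairs combine to real quadratics: (z − (1+1i))(z − (1−1i)) = z² − 2z + 2.
The resulting polynomial has degree 3 and real coefficients as required.

p(z) = z^3 -8·z^2 + 14·z -12.


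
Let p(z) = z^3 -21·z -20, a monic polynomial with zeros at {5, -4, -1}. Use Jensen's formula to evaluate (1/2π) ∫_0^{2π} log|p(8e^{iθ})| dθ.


Zeros: -4, -1, 5; r = 8.
Inside |z| < r: -4, -1, 5. Outside (|z| ≥ r): ∅.
p(0) = -20, so log|p(0)| = log(20) = 2.9957.
Apply Jensen: I(r) = log|p(0)| + Σ_k log(r/|z_k|), summed over zeros inside |z| < r.
  log(r/|z_k|) for z_k = 5: log(8/5) = 0.4700
  log(r/|z_k|) for z_k = -4: log(8/4) = 0.6931
  log(r/|z_k|) for z_k = -1: log(8/1) = 2.0794
Sum over inside zeros: 3.2426.
I(r) = log|p(0)| + (inside sum) = 2.9957 + 3.2426 = 6.2383.
Closed form (all zeros inside, monic): I(r) = n·log(r) = 3·log(8) = 6.2383. ✓

I(r) ≈ 6.2383.


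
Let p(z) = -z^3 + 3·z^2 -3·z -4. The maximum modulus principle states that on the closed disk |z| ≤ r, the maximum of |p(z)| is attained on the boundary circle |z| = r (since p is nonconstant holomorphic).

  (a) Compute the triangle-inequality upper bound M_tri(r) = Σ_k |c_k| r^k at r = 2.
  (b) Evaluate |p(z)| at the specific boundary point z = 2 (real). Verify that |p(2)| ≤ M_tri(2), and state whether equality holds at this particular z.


Coefficients: c_0 = -4, c_1 = -3, c_2 = 3, c_3 = -1. Radius r = 2.
Part (a). Triangle bound: M_tri(r) = Σ_k |c_k| r^k
  = |-4|·2^0 + |-3|·2^1 + |3|·2^2 + |-1|·2^3
  = 4 + 6 + 12 + 8 = 30.
This bounds M(r) := max_{|z|=r} |p(z)| from above; equality holds iff all terms c_k z^k can be made to align in phase at a single z on |z|=r.
Part (b). At z = 2 (real, on the circle |z| = r):
  p(2) = (-4)·2^0 + (-3)·2^1 + (3)·2^2 + (-1)·2^3 = -6.
  |p(2)| = 6.
Check: |p(2)| = 6 ≤ 30 = M_tri(2). ✓ Equality does not hold at z = 2 (the coefficients have mixed signs, so the terms do not all align in phase there).

M_tri(2) = 30; |p(2)| = 6; equality at z=2: no.


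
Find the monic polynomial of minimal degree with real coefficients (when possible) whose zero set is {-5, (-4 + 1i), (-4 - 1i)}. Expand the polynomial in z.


The polynomial is p(z) = ∏_{α ∈ S} (z − α), where S = {-5, (-4 + 1i), (-4 - 1i)}.
Expanding the product yields: p(z) = z^3 + 13·z^2 + 57·z + 85.
Note conjugate pairs combine to real quadratics: (z − (-4+1i))(z − (-4−1i)) = z² + 8z + 17.
The resulting polynomial has degree 3 and real coefficients as required.

p(z) = z^3 + 13·z^2 + 57·z + 85.


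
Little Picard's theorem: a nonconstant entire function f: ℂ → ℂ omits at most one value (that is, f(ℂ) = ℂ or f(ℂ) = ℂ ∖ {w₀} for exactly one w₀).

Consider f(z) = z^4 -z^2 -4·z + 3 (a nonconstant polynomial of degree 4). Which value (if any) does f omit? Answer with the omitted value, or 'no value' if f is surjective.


Little Picard bounds the complement of f(ℂ) to at most one point.
For every w ∈ ℂ, the equation p(z) − w = 0 is a nonconstant polynomial in z and hence has at least one root by the fundamental theorem of algebra. So p is surjective onto ℂ, omitting no value.

Omitted value: no value.


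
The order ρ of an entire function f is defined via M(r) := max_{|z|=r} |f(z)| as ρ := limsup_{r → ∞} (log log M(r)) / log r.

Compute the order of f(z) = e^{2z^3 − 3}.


|e^{2z^3 − 3}| = e^{Re(2·z^3) + -3} ≤ e^{2|z|^3 + -3} = e^{2r^3 + -3} on |z| = r, so ρ ≤ 3. Choosing z on |z|=r so that 2·z^3 is real positive (always possible by picking arg z appropriately) gives |f(z)| = e^{2r^3 + -3}, matching the bound. The additive constant -3 does not affect log log M(r) ~ 3·log r. Hence ρ = 3.
Therefore ρ = 3.

Order ρ = 3.


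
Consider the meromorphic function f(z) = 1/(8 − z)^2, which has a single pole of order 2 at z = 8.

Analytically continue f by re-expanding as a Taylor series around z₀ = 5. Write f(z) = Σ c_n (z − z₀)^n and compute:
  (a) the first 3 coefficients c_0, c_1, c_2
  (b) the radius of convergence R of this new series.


Let w = z − z₀, so z = z₀ + w.
Then 8 − z = 8 − (z₀ + w) = (8 − z₀) − w = 3 − w.
f(z) = 1/(3 − w)^2 = (1/(3)^2) · (1 − w/(3))^{−2}.
By the binomial series (1−u)^{−2} = Σ_{n≥0} C(n+1, 1) u^n for |u|<1, with u = w/(3):
  c_n = C(n+1, 1) / (3)^(n+2).
  c_0 = 1/(3)^2 = 1/9.
  c_1 = 2/(3)^3 = 2/27.
  c_2 = 3/(3)^4 = 1/27.
The series is valid for |w/d| < 1, i.e. |z − z₀| < |d|.
Radius of convergence: R = |8 − z₀| = |3| = 3 (distance from z₀ to the singularity z = 8).

c_0 = 1/9, c_1 = 2/27, c_2 = 1/27; R = 3.


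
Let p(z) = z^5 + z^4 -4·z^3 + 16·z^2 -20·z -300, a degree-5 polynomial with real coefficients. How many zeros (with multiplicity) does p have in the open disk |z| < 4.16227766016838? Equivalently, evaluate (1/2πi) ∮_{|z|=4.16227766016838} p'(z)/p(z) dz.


The zeros of p are: 3, (-3 + 1i), (-3 - 1i), (1 + 3i), (1 - 3i).
Their magnitudes are: 3, 3.162, 3.162, 3.162, 3.162.
Zeros with |z| < R = 4.16227766016838: 3, (-3 + 1i), (-3 - 1i), (1 + 3i), (1 - 3i).
Count = 5.
By the argument principle, (1/2πi) ∮_{|z|=R} p'(z)/p(z) dz equals exactly this count.

Number of zeros inside |z| < 4.16227766016838: 5.


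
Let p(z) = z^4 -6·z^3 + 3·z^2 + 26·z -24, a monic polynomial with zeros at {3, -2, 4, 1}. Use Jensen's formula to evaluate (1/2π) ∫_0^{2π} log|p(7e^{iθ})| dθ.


Zeros: -2, 1, 3, 4; r = 7.
Inside |z| < r: -2, 1, 3, 4. Outside (|z| ≥ r): ∅.
p(0) = -24, so log|p(0)| = log(24) = 3.1781.
Apply Jensen: I(r) = log|p(0)| + Σ_k log(r/|z_k|), summed over zeros inside |z| < r.
  log(r/|z_k|) for z_k = 3: log(7/3) = 0.8473
  log(r/|z_k|) for z_k = -2: log(7/2) = 1.2528
  log(r/|z_k|) for z_k = 4: log(7/4) = 0.5596
  log(r/|z_k|) for z_k = 1: log(7/1) = 1.9459
Sum over inside zeros: 4.6056.
I(r) = log|p(0)| + (inside sum) = 3.1781 + 4.6056 = 7.7836.
Closed form (all zeros inside, monic): I(r) = n·log(r) = 4·log(7) = 7.7836. ✓

I(r) ≈ 7.7836.


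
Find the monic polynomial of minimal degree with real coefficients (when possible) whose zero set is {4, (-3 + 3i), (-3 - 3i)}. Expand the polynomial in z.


The polynomial is p(z) = ∏_{α ∈ S} (z − α), where S = {4, (-3 + 3i), (-3 - 3i)}.
Expanding the product yields: p(z) = z^3 + 2·z^2 -6·z -72.
Note conjugate pairs combine to real quadratics: (z − (-3+3i))(z − (-3−3i)) = z² + 6z + 18.
The resulting polynomial has degree 3 and real coefficients as required.

p(z) = z^3 + 2·z^2 -6·z -72.


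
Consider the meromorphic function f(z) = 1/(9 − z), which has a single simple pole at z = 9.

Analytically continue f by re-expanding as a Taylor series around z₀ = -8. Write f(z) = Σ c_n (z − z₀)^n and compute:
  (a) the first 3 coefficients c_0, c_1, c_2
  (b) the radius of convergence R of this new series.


Let w = z − z₀, so z = z₀ + w.
Then 9 − z = 9 − (z₀ + w) = (9 − z₀) − w = 17 − w.
f(z) = 1/(17 − w) = (1/(17)) · 1/(1 − w/(17)) = Σ_{n≥0} w^n / (17)^(n+1).
So c_n = 1/(17)^(n+1):
  c_0 = 1/(17)^1 = 1/17.
  c_1 = 1/(17)^2 = 1/289.
  c_2 = 1/(17)^3 = 1/4913.
The series is valid for |w/d| < 1, i.e. |z − z₀| < |d|.
Radius of convergence: R = |9 − z₀| = |17| = 17 (distance from z₀ to the singularity z = 9).

c_0 = 1/17, c_1 = 1/289, c_2 = 1/4913; R = 17.


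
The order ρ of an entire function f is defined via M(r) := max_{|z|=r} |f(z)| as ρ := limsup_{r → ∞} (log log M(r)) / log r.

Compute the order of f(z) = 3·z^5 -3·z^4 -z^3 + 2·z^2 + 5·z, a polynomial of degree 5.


|f(z)| ≤ Σ|c_k|·r^k = O(r^5) as r → ∞. Polynomial growth is O(e^{r^ε}) for every ε > 0 (since r^5/e^{r^ε} → 0), so ρ ≤ ε for all ε > 0, i.e. ρ = 0. Every nonconstant polynomial has order 0.
Therefore ρ = 0.

Order ρ = 0.


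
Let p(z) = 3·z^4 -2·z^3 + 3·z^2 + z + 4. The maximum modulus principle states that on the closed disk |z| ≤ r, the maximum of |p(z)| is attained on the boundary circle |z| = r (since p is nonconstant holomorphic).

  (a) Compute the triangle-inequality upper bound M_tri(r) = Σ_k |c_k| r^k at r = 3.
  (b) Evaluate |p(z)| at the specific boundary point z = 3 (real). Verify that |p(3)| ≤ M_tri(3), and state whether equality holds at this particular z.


Coefficients: c_0 = 4, c_1 = 1, c_2 = 3, c_3 = -2, c_4 = 3. Radius r = 3.
Part (a). Triangle bound: M_tri(r) = Σ_k |c_k| r^k
  = |4|·3^0 + |1|·3^1 + |3|·3^2 + |-2|·3^3 + |3|·3^4
  = 4 + 3 + 27 + 54 + 243 = 331.
This bounds M(r) := max_{|z|=r} |p(z)| from above; equality holds iff all terms c_k z^k can be made to align in phase at a single z on |z|=r.
Part (b). At z = 3 (real, on the circle |z| = r):
  p(3) = (4)·3^0 + (1)·3^1 + (3)·3^2 + (-2)·3^3 + (3)·3^4 = 223.
  |p(3)| = 223.
Check: |p(3)| = 223 ≤ 331 = M_tri(3). ✓ Equality does not hold at z = 3 (the coefficients have mixed signs, so the terms do not all align in phase there).

M_tri(3) = 331; |p(3)| = 223; equality at z=3: no.


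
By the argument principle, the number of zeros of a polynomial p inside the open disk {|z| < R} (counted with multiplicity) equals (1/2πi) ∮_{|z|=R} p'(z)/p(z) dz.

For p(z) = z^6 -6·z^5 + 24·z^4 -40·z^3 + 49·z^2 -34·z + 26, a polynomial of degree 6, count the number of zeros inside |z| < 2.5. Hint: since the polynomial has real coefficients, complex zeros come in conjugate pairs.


The zeros of p are: (0 + 1i), (0 - 1i), (1 + 1i), (1 - 1i), (2 + 3i), (2 - 3i).
Their magnitudes are: 1, 1, 1.414, 1.414, 3.606, 3.606.
Zeros with |z| < R = 2.5: (0 + 1i), (0 - 1i), (1 + 1i), (1 - 1i).
Count = 4.
By the argument principle, (1/2πi) ∮_{|z|=R} p'(z)/p(z) dz equals exactly this count.

Number of zeros inside |z| < 2.5: 4.


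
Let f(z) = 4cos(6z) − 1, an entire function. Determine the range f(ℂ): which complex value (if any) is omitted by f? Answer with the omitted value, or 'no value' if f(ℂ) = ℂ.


Little Picard bounds the complement of f(ℂ) to at most one point.
cos is entire and surjective onto ℂ: for every w ∈ ℂ, cos(ζ) = w has a solution ζ ∈ ℂ (e.g., via the complex inverse arccos). With ζ = 6z this gives z = ζ/(6). Then 4·cos(6z) takes every value in 4·ℂ = ℂ, and adding -1 is a bijection of ℂ. So f is surjective and omits no value. (Note: only on the real line is cos bounded by [−1, 1].)

Omitted value: no value.


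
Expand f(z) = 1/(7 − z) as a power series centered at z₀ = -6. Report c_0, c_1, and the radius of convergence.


Let w = z − z₀, so z = z₀ + w.
Then 7 − z = 7 − (z₀ + w) = (7 − z₀) − w = 13 − w.
f(z) = 1/(13 − w) = (1/(13)) · 1/(1 − w/(13)) = Σ_{n≥0} w^n / (13)^(n+1).
So c_n = 1/(13)^(n+1):
  c_0 = 1/(13)^1 = 1/13.
  c_1 = 1/(13)^2 = 1/169.
The series is valid for |w/d| < 1, i.e. |z − z₀| < |d|.
Radius of convergence: R = |7 − z₀| = |13| = 13 (distance from z₀ to the singularity z = 7).

c_0 = 1/13, c_1 = 1/169; R = 13.


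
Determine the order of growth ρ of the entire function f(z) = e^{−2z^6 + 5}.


|e^{−2z^6 + 5}| = e^{Re(-2·z^6) + 5} ≤ e^{2|z|^6 + 5} = e^{2r^6 + 5} on |z| = r, so ρ ≤ 6. Choosing z on |z|=r so that -2·z^6 is real positive (always possible by picking arg z appropriately) gives |f(z)| = e^{2r^6 + 5}, matching the bound. The additive constant 5 does not affect log log M(r) ~ 6·log r. Hence ρ = 6.
Therefore ρ = 6.

Order ρ = 6.


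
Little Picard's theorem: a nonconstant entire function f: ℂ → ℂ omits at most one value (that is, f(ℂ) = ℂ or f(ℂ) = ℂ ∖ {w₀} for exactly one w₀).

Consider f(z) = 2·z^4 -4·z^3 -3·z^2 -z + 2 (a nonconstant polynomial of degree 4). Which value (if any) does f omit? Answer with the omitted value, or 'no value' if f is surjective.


Little Picard bounds the complement of f(ℂ) to at most one point.
For every w ∈ ℂ, the equation p(z) − w = 0 is a nonconstant polynomial in z and hence has at least one root by the fundamental theorem of algebra. So p is surjective onto ℂ, omitting no value.

Omitted value: no value.


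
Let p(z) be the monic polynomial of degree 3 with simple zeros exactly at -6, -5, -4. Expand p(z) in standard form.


The polynomial is p(z) = ∏_{α ∈ S} (z − α), where S = {-6, -5, -4}.
Expanding the product yields: p(z) = z^3 + 15·z^2 + 74·z + 120.
The resulting polynomial has degree 3 and real coefficients as required.

p(z) = z^3 + 15·z^2 + 74·z + 120.


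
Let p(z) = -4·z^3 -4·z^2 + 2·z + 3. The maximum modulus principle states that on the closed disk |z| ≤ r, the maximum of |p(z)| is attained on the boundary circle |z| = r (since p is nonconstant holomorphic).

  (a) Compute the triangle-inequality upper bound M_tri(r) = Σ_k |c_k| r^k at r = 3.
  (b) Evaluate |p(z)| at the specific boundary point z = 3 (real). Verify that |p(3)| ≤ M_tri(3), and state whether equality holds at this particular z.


Coefficients: c_0 = 3, c_1 = 2, c_2 = -4, c_3 = -4. Radius r = 3.
Part (a). Triangle bound: M_tri(r) = Σ_k |c_k| r^k
  = |3|·3^0 + |2|·3^1 + |-4|·3^2 + |-4|·3^3
  = 3 + 6 + 36 + 108 = 153.
This bounds M(r) := max_{|z|=r} |p(z)| from above; equality holds iff all terms c_k z^k can be made to align in phase at a single z on |z|=r.
Part (b). At z = 3 (real, on the circle |z| = r):
  p(3) = (3)·3^0 + (2)·3^1 + (-4)·3^2 + (-4)·3^3 = -135.
  |p(3)| = 135.
Check: |p(3)| = 135 ≤ 153 = M_tri(3). ✓ Equality does not hold at z = 3 (the coefficients have mixed signs, so the terms do not all align in phase there).

M_tri(3) = 153; |p(3)| = 135; equality at z=3: no.


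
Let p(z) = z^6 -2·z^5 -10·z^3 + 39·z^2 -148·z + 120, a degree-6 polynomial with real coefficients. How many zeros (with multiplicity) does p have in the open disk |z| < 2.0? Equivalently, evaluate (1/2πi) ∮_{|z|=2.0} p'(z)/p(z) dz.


The zeros of p are: (-2 + 2i), (-2 - 2i), 3, (1 + 2i), (1 - 2i), 1.
Their magnitudes are: 2.828, 2.828, 3, 2.236, 2.236, 1.
Zeros with |z| < R = 2.0: 1.
Count = 1.
By the argument principle, (1/2πi) ∮_{|z|=R} p'(z)/p(z) dz equals exactly this count.

Number of zeros inside |z| < 2.0: 1.


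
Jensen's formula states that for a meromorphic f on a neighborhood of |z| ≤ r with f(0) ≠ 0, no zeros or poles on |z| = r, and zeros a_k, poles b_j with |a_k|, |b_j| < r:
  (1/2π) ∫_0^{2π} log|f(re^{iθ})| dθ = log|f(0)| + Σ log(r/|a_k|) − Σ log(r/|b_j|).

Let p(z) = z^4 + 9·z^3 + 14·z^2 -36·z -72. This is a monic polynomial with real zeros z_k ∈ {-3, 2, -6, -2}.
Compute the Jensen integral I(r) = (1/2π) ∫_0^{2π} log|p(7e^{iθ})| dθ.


Zeros: -6, -3, -2, 2; r = 7.
Inside |z| < r: -6, -3, -2, 2. Outside (|z| ≥ r): ∅.
p(0) = -72, so log|p(0)| = log(72) = 4.2767.
Apply Jensen: I(r) = log|p(0)| + Σ_k log(r/|z_k|), summed over zeros inside |z| < r.
  log(r/|z_k|) for z_k = -3: log(7/3) = 0.8473
  log(r/|z_k|) for z_k = 2: log(7/2) = 1.2528
  log(r/|z_k|) for z_k = -6: log(7/6) = 0.1542
  log(r/|z_k|) for z_k = -2: log(7/2) = 1.2528
Sum over inside zeros: 3.5070.
I(r) = log|p(0)| + (inside sum) = 4.2767 + 3.5070 = 7.7836.
Closed form (all zeros inside, monic): I(r) = n·log(r) = 4·log(7) = 7.7836. ✓

I(r) ≈ 7.7836.


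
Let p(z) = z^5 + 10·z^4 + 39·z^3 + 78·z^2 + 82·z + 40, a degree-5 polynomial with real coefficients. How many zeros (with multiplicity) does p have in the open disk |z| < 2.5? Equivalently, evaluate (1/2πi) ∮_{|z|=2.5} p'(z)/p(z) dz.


The zeros of p are: -4, (-1 + 1i), (-1 - 1i), (-2 + 1i), (-2 - 1i).
Their magnitudes are: 4, 1.414, 1.414, 2.236, 2.236.
Zeros with |z| < R = 2.5: (-1 + 1i), (-1 - 1i), (-2 + 1i), (-2 - 1i).
Count = 4.
By the argument principle, (1/2πi) ∮_{|z|=R} p'(z)/p(z) dz equals exactly this count.

Number of zeros inside |z| < 2.5: 4.


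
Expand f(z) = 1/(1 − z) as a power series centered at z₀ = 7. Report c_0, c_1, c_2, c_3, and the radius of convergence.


Let w = z − z₀, so z = z₀ + w.
Then 1 − z = 1 − (z₀ + w) = (1 − z₀) − w = -6 − w.
f(z) = 1/(-6 − w) = (1/(-6)) · 1/(1 − w/(-6)) = Σ_{n≥0} w^n / (-6)^(n+1).
So c_n = 1/(-6)^(n+1):
  c_0 = 1/(-6)^1 = -1/6.
  c_1 = 1/(-6)^2 = 1/36.
  c_2 = 1/(-6)^3 = -1/216.
  c_3 = 1/(-6)^4 = 1/1296.
The series is valid for |w/d| < 1, i.e. |z − z₀| < |d|.
Radius of convergence: R = |1 − z₀| = |-6| = 6 (distance from z₀ to the singularity z = 1).

c_0 = -1/6, c_1 = 1/36, c_2 = -1/216, c_3 = 1/1296; R = 6.


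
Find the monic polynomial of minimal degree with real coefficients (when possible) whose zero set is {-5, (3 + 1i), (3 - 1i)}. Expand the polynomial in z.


The polynomial is p(z) = ∏_{α ∈ S} (z − α), where S = {-5, (3 + 1i), (3 - 1i)}.
Expanding the product yields: p(z) = z^3 -z^2 -20·z + 50.
Note conjugate pairs combine to real quadratics: (z − (3+1i))(z − (3−1i)) = z² − 6z + 10.
The resulting polynomial has degree 3 and real coefficients as required.

p(z) = z^3 -z^2 -20·z + 50.


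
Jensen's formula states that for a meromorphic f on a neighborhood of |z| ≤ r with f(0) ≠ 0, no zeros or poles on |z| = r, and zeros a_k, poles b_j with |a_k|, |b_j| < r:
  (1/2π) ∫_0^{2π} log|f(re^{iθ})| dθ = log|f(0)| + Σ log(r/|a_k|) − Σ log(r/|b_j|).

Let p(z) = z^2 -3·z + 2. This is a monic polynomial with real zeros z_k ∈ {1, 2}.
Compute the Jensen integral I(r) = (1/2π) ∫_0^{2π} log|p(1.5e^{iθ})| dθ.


Zeros: 1, 2; r = 1.5.
Inside |z| < r: 1. Outside (|z| ≥ r): 2.
p(0) = 2, so log|p(0)| = log(2) = 0.6931.
Apply Jensen: I(r) = log|p(0)| + Σ_k log(r/|z_k|), summed over zeros inside |z| < r.
  log(r/|z_k|) for z_k = 1: log(1.5/1) = 0.4055
  Outside zeros (2) contribute nothing to the Jensen sum.
Sum over inside zeros: 0.4055.
I(r) = log|p(0)| + (inside sum) = 0.6931 + 0.4055 = 1.0986.
Note: since some zeros are outside |z| ≤ r, the simplified n·log(r) form does NOT apply — only the inside zeros contribute.

I(r) ≈ 1.0986.


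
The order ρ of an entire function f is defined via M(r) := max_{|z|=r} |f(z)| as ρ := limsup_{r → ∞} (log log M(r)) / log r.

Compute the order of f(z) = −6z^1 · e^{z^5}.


M(r) = max_{|z|=r} |-6|·|z|^1·|e^{z^5}| = 6·r^1 · e^{1r^5} (the factors attain their maxima compatibly on |z|=r). Then log M(r) = log 6 + 1·log r + 1r^5, dominated by the last term, so log log M(r) ~ 5·log r. The polynomial factor -6z^1 contributes only a log r term and does not affect the order. ρ = 5.
Therefore ρ = 5.

Order ρ = 5.


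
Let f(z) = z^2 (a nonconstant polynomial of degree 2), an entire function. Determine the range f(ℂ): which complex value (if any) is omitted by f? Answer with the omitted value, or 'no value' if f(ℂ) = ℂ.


Little Picard bounds the complement of f(ℂ) to at most one point.
For every w ∈ ℂ, the equation p(z) − w = 0 is a nonconstant polynomial in z and hence has at least one root by the fundamental theorem of algebra. So p is surjective onto ℂ, omitting no value.

Omitted value: no value.


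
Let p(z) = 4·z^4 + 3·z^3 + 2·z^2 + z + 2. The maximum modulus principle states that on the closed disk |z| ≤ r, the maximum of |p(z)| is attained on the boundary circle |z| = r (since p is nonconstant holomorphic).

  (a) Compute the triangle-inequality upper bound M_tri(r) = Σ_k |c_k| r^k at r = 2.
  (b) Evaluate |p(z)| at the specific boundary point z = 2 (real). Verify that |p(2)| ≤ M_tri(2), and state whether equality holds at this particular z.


Coefficients: c_0 = 2, c_1 = 1, c_2 = 2, c_3 = 3, c_4 = 4. Radius r = 2.
Part (a). Triangle bound: M_tri(r) = Σ_k |c_k| r^k
  = |2|·2^0 + |1|·2^1 + |2|·2^2 + |3|·2^3 + |4|·2^4
  = 2 + 2 + 8 + 24 + 64 = 100.
This bounds M(r) := max_{|z|=r} |p(z)| from above; equality holds iff all terms c_k z^k can be made to align in phase at a single z on |z|=r.
Part (b). At z = 2 (real, on the circle |z| = r):
  p(2) = (2)·2^0 + (1)·2^1 + (2)·2^2 + (3)·2^3 + (4)·2^4 = 100.
  |p(2)| = 100.
Since all nonzero coefficients share the same sign, |p(2)| = 100 = M_tri(2); the triangle bound is attained at z = 2, so in fact M(r) = 100.

M_tri(2) = 100; |p(2)| = 100; equality at z=2: yes.


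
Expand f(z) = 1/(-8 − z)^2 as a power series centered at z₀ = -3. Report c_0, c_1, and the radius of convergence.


Let w = z − z₀, so z = z₀ + w.
Then -8 − z = -8 − (z₀ + w) = (-8 − z₀) − w = -5 − w.
f(z) = 1/(-5 − w)^2 = (1/(-5)^2) · (1 − w/(-5))^{−2}.
By the binomial series (1−u)^{−2} = Σ_{n≥0} C(n+1, 1) u^n for |u|<1, with u = w/(-5):
  c_n = C(n+1, 1) / (-5)^(n+2).
  c_0 = 1/(-5)^2 = 1/25.
  c_1 = 2/(-5)^3 = -2/125.
The series is valid for |w/d| < 1, i.e. |z − z₀| < |d|.
Radius of convergence: R = |-8 − z₀| = |-5| = 5 (distance from z₀ to the singularity z = -8).

c_0 = 1/25, c_1 = -2/125; R = 5.


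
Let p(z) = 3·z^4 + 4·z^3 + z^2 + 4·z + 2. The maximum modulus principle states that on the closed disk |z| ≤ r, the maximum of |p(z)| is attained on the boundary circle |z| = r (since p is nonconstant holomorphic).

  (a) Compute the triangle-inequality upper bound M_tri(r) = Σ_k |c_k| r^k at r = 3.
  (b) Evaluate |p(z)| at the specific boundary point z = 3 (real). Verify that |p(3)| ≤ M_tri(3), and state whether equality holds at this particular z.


Coefficients: c_0 = 2, c_1 = 4, c_2 = 1, c_3 = 4, c_4 = 3. Radius r = 3.
Part (a). Triangle bound: M_tri(r) = Σ_k |c_k| r^k
  = |2|·3^0 + |4|·3^1 + |1|·3^2 + |4|·3^3 + |3|·3^4
  = 2 + 12 + 9 + 108 + 243 = 374.
This bounds M(r) := max_{|z|=r} |p(z)| from above; equality holds iff all terms c_k z^k can be made to align in phase at a single z on |z|=r.
Part (b). At z = 3 (real, on the circle |z| = r):
  p(3) = (2)·3^0 + (4)·3^1 + (1)·3^2 + (4)·3^3 + (3)·3^4 = 374.
  |p(3)| = 374.
Since all nonzero coefficients share the same sign, |p(3)| = 374 = M_tri(3); the triangle bound is attained at z = 3, so in fact M(r) = 374.

M_tri(3) = 374; |p(3)| = 374; equality at z=3: yes.


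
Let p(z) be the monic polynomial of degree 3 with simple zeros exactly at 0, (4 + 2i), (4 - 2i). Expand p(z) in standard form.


The polynomial is p(z) = ∏_{α ∈ S} (z − α), where S = {0, (4 + 2i), (4 - 2i)}.
Expanding the product yields: p(z) = z^3 -8·z^2 + 20·z.
Note conjugate pairs combine to real quadratics: (z − (4+2i))(z − (4−2i)) = z² − 8z + 20.
The resulting polynomial has degree 3 and real coefficients as required.

p(z) = z^3 -8·z^2 + 20·z.


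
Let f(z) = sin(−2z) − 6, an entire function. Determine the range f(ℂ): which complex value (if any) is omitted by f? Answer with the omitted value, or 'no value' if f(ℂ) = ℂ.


Little Picard bounds the complement of f(ℂ) to at most one point.
sin is entire and surjective onto ℂ: for every w ∈ ℂ, sin(ζ) = w has a solution ζ ∈ ℂ (e.g., via the complex inverse arcsin). With ζ = −2z this gives z = ζ/(-2). Then 1·sin(−2z) takes every value in 1·ℂ = ℂ, and adding -6 is a bijection of ℂ. So f is surjective and omits no value. (Note: only on the real line is sin bounded by [−1, 1].)

Omitted value: no value.
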